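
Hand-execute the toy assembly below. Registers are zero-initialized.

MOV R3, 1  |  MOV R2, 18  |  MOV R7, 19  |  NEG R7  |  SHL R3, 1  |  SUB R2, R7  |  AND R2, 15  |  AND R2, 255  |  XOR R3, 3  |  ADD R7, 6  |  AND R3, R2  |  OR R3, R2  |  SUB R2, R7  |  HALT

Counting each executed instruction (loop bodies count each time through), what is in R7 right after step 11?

R3=1
R2=18
R7=19
R7=-(19)=-19
R3=1<<1=2
R2=18-(-19)=37
R2=37&15=5
R2=5&255=5
R3=2^3=1
R7=(-19)+6=-13
R3=1&5=1
After step 11: R7 = -13.

-13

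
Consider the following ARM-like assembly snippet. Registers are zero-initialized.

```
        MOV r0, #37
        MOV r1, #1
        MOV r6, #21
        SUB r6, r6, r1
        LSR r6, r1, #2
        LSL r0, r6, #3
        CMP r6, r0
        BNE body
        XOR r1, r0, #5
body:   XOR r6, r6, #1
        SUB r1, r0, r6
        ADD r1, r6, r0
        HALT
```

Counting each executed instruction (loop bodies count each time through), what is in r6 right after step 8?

MOV r0, #37 → r0=37
MOV r1, #1 → r1=1
MOV r6, #21 → r6=21
SUB r6, r6, r1 → r6=21-1=20
LSR r6, r1, #2 → r6=1>>2=0
LSL r0, r6, #3 → r0=0<<3=0
CMP r6, r0  (cmp 0,0)
BNE body: not taken
After step 8: r6 = 0.

0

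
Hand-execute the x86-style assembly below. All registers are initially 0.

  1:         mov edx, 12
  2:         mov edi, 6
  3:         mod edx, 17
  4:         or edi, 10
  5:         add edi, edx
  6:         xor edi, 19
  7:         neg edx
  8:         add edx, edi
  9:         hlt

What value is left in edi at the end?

edx=12
edi=6
edx=12%17=12
edi=6|10=14
edi=14+12=26
edi=26^19=9
edx=-(12)=-12
edx=(-12)+9=-3
halt.

9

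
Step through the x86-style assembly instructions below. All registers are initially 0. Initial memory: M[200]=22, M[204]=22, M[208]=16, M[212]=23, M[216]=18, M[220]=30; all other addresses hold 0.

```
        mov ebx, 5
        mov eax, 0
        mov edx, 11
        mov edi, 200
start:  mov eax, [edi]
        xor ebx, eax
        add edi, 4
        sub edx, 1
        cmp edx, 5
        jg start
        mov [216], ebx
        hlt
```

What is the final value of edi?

224

ebx=5
eax=0
edx=11
edi=200
eax=M[200]=22
ebx=5^22=19
edi=200+4=204
edx=11-1=10
cmp edx, 5  (cmp 10,5)
jg start: taken
eax=M[204]=22
ebx=19^22=5
edi=204+4=208
edx=10-1=9
cmp edx, 5  (cmp 9,5)
jg start: taken
eax=M[208]=16
ebx=5^16=21
edi=208+4=212
edx=9-1=8
cmp edx, 5  (cmp 8,5)
jg start: taken
eax=M[212]=23
ebx=21^23=2
edi=212+4=216
edx=8-1=7
cmp edx, 5  (cmp 7,5)
jg start: taken
eax=M[216]=18
ebx=2^18=16
edi=216+4=220
edx=7-1=6
cmp edx, 5  (cmp 6,5)
jg start: taken
eax=M[220]=30
ebx=16^30=14
edi=220+4=224
edx=6-1=5
cmp edx, 5  (cmp 5,5)
jg start: not taken
mov [216], ebx → M[216]=14
halt.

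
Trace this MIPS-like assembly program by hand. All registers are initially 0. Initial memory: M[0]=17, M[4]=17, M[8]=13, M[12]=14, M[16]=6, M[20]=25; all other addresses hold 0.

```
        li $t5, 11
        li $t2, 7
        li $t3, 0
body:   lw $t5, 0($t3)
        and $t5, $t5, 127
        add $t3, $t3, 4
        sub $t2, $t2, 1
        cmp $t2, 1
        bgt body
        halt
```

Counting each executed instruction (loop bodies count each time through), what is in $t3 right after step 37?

li $t5, 11 → $t5=11
li $t2, 7 → $t2=7
li $t3, 0 → $t3=0
lw $t5, 0($t3) → $t5=M[0]=17
and $t5, $t5, 127 → $t5=17&127=17
add $t3, $t3, 4 → $t3=0+4=4
sub $t2, $t2, 1 → $t2=7-1=6
cmp $t2, 1  (cmp 6,1)
bgt body: taken
lw $t5, 0($t3) → $t5=M[4]=17
and $t5, $t5, 127 → $t5=17&127=17
add $t3, $t3, 4 → $t3=4+4=8
sub $t2, $t2, 1 → $t2=6-1=5
cmp $t2, 1  (cmp 5,1)
bgt body: taken
lw $t5, 0($t3) → $t5=M[8]=13
and $t5, $t5, 127 → $t5=13&127=13
add $t3, $t3, 4 → $t3=8+4=12
sub $t2, $t2, 1 → $t2=5-1=4
cmp $t2, 1  (cmp 4,1)
bgt body: taken
lw $t5, 0($t3) → $t5=M[12]=14
and $t5, $t5, 127 → $t5=14&127=14
add $t3, $t3, 4 → $t3=12+4=16
sub $t2, $t2, 1 → $t2=4-1=3
cmp $t2, 1  (cmp 3,1)
bgt body: taken
lw $t5, 0($t3) → $t5=M[16]=6
and $t5, $t5, 127 → $t5=6&127=6
add $t3, $t3, 4 → $t3=16+4=20
sub $t2, $t2, 1 → $t2=3-1=2
cmp $t2, 1  (cmp 2,1)
bgt body: taken
lw $t5, 0($t3) → $t5=M[20]=25
and $t5, $t5, 127 → $t5=25&127=25
add $t3, $t3, 4 → $t3=20+4=24
sub $t2, $t2, 1 → $t2=2-1=1
After step 37: $t3 = 24.

24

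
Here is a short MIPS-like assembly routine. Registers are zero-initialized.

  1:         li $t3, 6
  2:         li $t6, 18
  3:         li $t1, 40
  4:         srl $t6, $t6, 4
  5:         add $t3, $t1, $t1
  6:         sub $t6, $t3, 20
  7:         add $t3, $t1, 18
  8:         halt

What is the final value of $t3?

after li $t3, 6: $t3=6
after li $t6, 18: $t6=18
after li $t1, 40: $t1=40
after srl $t6, $t6, 4: $t6=18>>4=1
after add $t3, $t1, $t1: $t3=40+40=80
after sub $t6, $t3, 20: $t6=80-20=60
after add $t3, $t1, 18: $t3=40+18=58
halt.

58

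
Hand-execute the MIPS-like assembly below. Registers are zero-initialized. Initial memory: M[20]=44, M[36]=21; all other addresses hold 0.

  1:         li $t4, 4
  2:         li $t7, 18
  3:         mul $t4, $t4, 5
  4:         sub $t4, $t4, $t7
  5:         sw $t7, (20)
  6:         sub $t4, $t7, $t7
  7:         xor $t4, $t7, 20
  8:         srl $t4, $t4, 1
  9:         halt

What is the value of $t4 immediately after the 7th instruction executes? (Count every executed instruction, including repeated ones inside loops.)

li $t4, 4 → $t4=4
li $t7, 18 → $t7=18
mul $t4, $t4, 5 → $t4=4*5=20
sub $t4, $t4, $t7 → $t4=20-18=2
sw $t7, (20) → M[20]=18
sub $t4, $t7, $t7 → $t4=18-18=0
xor $t4, $t7, 20 → $t4=18^20=6
After step 7: $t4 = 6.

6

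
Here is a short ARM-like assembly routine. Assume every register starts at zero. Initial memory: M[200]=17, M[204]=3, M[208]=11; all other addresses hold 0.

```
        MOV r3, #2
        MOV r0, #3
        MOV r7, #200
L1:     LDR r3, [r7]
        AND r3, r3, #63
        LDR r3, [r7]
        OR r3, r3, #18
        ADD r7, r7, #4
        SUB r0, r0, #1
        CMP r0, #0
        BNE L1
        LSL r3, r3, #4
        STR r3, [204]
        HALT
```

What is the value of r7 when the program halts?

MOV r3, #2 → r3=2
MOV r0, #3 → r0=3
MOV r7, #200 → r7=200
LDR r3, [r7] → r3=M[200]=17
AND r3, r3, #63 → r3=17&63=17
LDR r3, [r7] → r3=M[200]=17
OR r3, r3, #18 → r3=17|18=19
ADD r7, r7, #4 → r7=200+4=204
SUB r0, r0, #1 → r0=3-1=2
CMP r0, #0  (cmp 2,0)
BNE L1: taken
LDR r3, [r7] → r3=M[204]=3
AND r3, r3, #63 → r3=3&63=3
LDR r3, [r7] → r3=M[204]=3
OR r3, r3, #18 → r3=3|18=19
ADD r7, r7, #4 → r7=204+4=208
SUB r0, r0, #1 → r0=2-1=1
CMP r0, #0  (cmp 1,0)
BNE L1: taken
LDR r3, [r7] → r3=M[208]=11
AND r3, r3, #63 → r3=11&63=11
LDR r3, [r7] → r3=M[208]=11
OR r3, r3, #18 → r3=11|18=27
ADD r7, r7, #4 → r7=208+4=212
SUB r0, r0, #1 → r0=1-1=0
CMP r0, #0  (cmp 0,0)
BNE L1: not taken
LSL r3, r3, #4 → r3=27<<4=432
STR r3, [204] → M[204]=432
halt.

212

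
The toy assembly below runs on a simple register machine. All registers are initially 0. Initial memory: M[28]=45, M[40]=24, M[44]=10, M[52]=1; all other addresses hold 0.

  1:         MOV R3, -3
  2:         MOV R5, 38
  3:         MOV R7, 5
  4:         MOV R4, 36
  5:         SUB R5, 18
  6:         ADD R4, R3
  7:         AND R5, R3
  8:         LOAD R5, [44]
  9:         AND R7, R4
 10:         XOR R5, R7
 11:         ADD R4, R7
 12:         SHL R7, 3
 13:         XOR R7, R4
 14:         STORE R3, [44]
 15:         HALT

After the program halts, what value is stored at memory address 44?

-3

R3=-3
R5=38
R7=5
R4=36
R5=38-18=20
R4=36+(-3)=33
R5=20&(-3)=20
R5=M[44]=10
R7=5&33=1
R5=10^1=11
R4=33+1=34
R7=1<<3=8
R7=8^34=42
STORE R3, [44] → M[44]=-3
halt.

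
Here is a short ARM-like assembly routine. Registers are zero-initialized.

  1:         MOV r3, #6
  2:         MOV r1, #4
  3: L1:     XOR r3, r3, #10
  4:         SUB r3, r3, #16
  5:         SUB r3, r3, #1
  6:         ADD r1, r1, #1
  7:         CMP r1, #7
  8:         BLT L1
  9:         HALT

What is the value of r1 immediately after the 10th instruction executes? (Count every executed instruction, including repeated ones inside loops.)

MOV r3, #6 → r3=6
MOV r1, #4 → r1=4
XOR r3, r3, #10 → r3=6^10=12
SUB r3, r3, #16 → r3=12-16=-4
SUB r3, r3, #1 → r3=(-4)-1=-5
ADD r1, r1, #1 → r1=4+1=5
CMP r1, #7  (cmp 5,7)
BLT L1: taken
XOR r3, r3, #10 → r3=(-5)^10=-15
SUB r3, r3, #16 → r3=(-15)-16=-31
After step 10: r1 = 5.

5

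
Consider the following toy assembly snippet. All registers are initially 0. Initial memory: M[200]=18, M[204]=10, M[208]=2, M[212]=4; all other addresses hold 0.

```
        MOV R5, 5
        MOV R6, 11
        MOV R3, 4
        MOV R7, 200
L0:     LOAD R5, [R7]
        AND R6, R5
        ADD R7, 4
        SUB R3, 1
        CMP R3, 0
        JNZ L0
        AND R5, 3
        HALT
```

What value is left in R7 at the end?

MOV R5, 5 → R5=5
MOV R6, 11 → R6=11
MOV R3, 4 → R3=4
MOV R7, 200 → R7=200
LOAD R5, [R7] → R5=M[200]=18
AND R6, R5 → R6=11&18=2
ADD R7, 4 → R7=200+4=204
SUB R3, 1 → R3=4-1=3
CMP R3, 0  (cmp 3,0)
JNZ L0: taken
LOAD R5, [R7] → R5=M[204]=10
AND R6, R5 → R6=2&10=2
ADD R7, 4 → R7=204+4=208
SUB R3, 1 → R3=3-1=2
CMP R3, 0  (cmp 2,0)
JNZ L0: taken
LOAD R5, [R7] → R5=M[208]=2
AND R6, R5 → R6=2&2=2
ADD R7, 4 → R7=208+4=212
SUB R3, 1 → R3=2-1=1
CMP R3, 0  (cmp 1,0)
JNZ L0: taken
LOAD R5, [R7] → R5=M[212]=4
AND R6, R5 → R6=2&4=0
ADD R7, 4 → R7=212+4=216
SUB R3, 1 → R3=1-1=0
CMP R3, 0  (cmp 0,0)
JNZ L0: not taken
AND R5, 3 → R5=4&3=0
halt.

216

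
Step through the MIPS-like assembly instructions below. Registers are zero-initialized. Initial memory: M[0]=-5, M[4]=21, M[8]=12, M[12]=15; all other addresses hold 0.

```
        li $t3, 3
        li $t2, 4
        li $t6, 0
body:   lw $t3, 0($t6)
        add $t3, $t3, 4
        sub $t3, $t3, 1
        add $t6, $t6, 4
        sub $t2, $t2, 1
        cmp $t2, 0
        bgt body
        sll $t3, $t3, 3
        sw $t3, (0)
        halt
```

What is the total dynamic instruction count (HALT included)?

li $t3, 3 → $t3=3
li $t2, 4 → $t2=4
li $t6, 0 → $t6=0
lw $t3, 0($t6) → $t3=M[0]=-5
add $t3, $t3, 4 → $t3=(-5)+4=-1
sub $t3, $t3, 1 → $t3=(-1)-1=-2
add $t6, $t6, 4 → $t6=0+4=4
sub $t2, $t2, 1 → $t2=4-1=3
cmp $t2, 0  (cmp 3,0)
bgt body: taken
lw $t3, 0($t6) → $t3=M[4]=21
add $t3, $t3, 4 → $t3=21+4=25
sub $t3, $t3, 1 → $t3=25-1=24
add $t6, $t6, 4 → $t6=4+4=8
sub $t2, $t2, 1 → $t2=3-1=2
cmp $t2, 0  (cmp 2,0)
bgt body: taken
lw $t3, 0($t6) → $t3=M[8]=12
add $t3, $t3, 4 → $t3=12+4=16
sub $t3, $t3, 1 → $t3=16-1=15
add $t6, $t6, 4 → $t6=8+4=12
sub $t2, $t2, 1 → $t2=2-1=1
cmp $t2, 0  (cmp 1,0)
bgt body: taken
lw $t3, 0($t6) → $t3=M[12]=15
add $t3, $t3, 4 → $t3=15+4=19
sub $t3, $t3, 1 → $t3=19-1=18
add $t6, $t6, 4 → $t6=12+4=16
sub $t2, $t2, 1 → $t2=1-1=0
cmp $t2, 0  (cmp 0,0)
bgt body: not taken
sll $t3, $t3, 3 → $t3=18<<3=144
sw $t3, (0) → M[0]=144
halt.
Total executed instructions: 34.

34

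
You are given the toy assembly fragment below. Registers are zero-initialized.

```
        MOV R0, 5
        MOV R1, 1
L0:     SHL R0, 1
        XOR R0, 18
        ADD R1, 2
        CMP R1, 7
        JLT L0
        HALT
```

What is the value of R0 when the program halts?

86

after MOV R0, 5: R0=5
after MOV R1, 1: R1=1
after SHL R0, 1: R0=5<<1=10
after XOR R0, 18: R0=10^18=24
after ADD R1, 2: R1=1+2=3
CMP R1, 7  (cmp 3,7)
JLT L0: taken
after SHL R0, 1: R0=24<<1=48
after XOR R0, 18: R0=48^18=34
after ADD R1, 2: R1=3+2=5
CMP R1, 7  (cmp 5,7)
JLT L0: taken
after SHL R0, 1: R0=34<<1=68
after XOR R0, 18: R0=68^18=86
after ADD R1, 2: R1=5+2=7
CMP R1, 7  (cmp 7,7)
JLT L0: not taken
halt.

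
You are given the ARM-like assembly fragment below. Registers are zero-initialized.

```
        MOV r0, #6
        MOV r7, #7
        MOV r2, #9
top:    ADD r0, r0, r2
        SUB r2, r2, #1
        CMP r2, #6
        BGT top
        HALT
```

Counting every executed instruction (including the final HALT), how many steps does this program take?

r0=6
r7=7
r2=9
r0=6+9=15
r2=9-1=8
CMP r2, #6  (cmp 8,6)
BGT top: taken
r0=15+8=23
r2=8-1=7
CMP r2, #6  (cmp 7,6)
BGT top: taken
r0=23+7=30
r2=7-1=6
CMP r2, #6  (cmp 6,6)
BGT top: not taken
halt.
Total executed instructions: 16.

16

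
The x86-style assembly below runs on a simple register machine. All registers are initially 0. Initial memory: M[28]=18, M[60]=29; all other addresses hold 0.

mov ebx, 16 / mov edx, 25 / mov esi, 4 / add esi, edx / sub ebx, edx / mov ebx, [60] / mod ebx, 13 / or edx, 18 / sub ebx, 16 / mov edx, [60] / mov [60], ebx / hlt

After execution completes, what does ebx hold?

-13

after mov ebx, 16: ebx=16
after mov edx, 25: edx=25
after mov esi, 4: esi=4
after add esi, edx: esi=4+25=29
after sub ebx, edx: ebx=16-25=-9
after mov ebx, [60]: ebx=M[60]=29
after mod ebx, 13: ebx=29%13=3
after or edx, 18: edx=25|18=27
after sub ebx, 16: ebx=3-16=-13
after mov edx, [60]: edx=M[60]=29
mov [60], ebx → M[60]=-13
halt.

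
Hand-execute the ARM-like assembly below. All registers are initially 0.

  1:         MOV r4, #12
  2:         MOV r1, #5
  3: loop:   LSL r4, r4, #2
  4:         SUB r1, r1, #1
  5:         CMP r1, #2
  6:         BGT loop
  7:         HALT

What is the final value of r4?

after MOV r4, #12: r4=12
after MOV r1, #5: r1=5
after LSL r4, r4, #2: r4=12<<2=48
after SUB r1, r1, #1: r1=5-1=4
CMP r1, #2  (cmp 4,2)
BGT loop: taken
after LSL r4, r4, #2: r4=48<<2=192
after SUB r1, r1, #1: r1=4-1=3
CMP r1, #2  (cmp 3,2)
BGT loop: taken
after LSL r4, r4, #2: r4=192<<2=768
after SUB r1, r1, #1: r1=3-1=2
CMP r1, #2  (cmp 2,2)
BGT loop: not taken
halt.

768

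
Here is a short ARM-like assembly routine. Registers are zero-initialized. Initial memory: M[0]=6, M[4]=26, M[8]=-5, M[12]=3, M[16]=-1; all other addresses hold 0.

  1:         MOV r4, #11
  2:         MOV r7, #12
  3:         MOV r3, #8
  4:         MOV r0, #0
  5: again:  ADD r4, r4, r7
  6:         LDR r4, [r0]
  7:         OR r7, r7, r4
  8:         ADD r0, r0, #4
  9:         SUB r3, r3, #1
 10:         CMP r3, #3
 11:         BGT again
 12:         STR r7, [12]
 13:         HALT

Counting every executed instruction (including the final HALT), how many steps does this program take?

41

MOV r4, #11 → r4=11
MOV r7, #12 → r7=12
MOV r3, #8 → r3=8
MOV r0, #0 → r0=0
ADD r4, r4, r7 → r4=11+12=23
LDR r4, [r0] → r4=M[0]=6
OR r7, r7, r4 → r7=12|6=14
ADD r0, r0, #4 → r0=0+4=4
SUB r3, r3, #1 → r3=8-1=7
CMP r3, #3  (cmp 7,3)
BGT again: taken
ADD r4, r4, r7 → r4=6+14=20
LDR r4, [r0] → r4=M[4]=26
OR r7, r7, r4 → r7=14|26=30
ADD r0, r0, #4 → r0=4+4=8
SUB r3, r3, #1 → r3=7-1=6
CMP r3, #3  (cmp 6,3)
BGT again: taken
ADD r4, r4, r7 → r4=26+30=56
LDR r4, [r0] → r4=M[8]=-5
OR r7, r7, r4 → r7=30|(-5)=-1
ADD r0, r0, #4 → r0=8+4=12
SUB r3, r3, #1 → r3=6-1=5
CMP r3, #3  (cmp 5,3)
BGT again: taken
ADD r4, r4, r7 → r4=(-5)+(-1)=-6
LDR r4, [r0] → r4=M[12]=3
OR r7, r7, r4 → r7=(-1)|3=-1
ADD r0, r0, #4 → r0=12+4=16
SUB r3, r3, #1 → r3=5-1=4
CMP r3, #3  (cmp 4,3)
BGT again: taken
ADD r4, r4, r7 → r4=3+(-1)=2
LDR r4, [r0] → r4=M[16]=-1
OR r7, r7, r4 → r7=(-1)|(-1)=-1
ADD r0, r0, #4 → r0=16+4=20
SUB r3, r3, #1 → r3=4-1=3
CMP r3, #3  (cmp 3,3)
BGT again: not taken
STR r7, [12] → M[12]=-1
halt.
Total executed instructions: 41.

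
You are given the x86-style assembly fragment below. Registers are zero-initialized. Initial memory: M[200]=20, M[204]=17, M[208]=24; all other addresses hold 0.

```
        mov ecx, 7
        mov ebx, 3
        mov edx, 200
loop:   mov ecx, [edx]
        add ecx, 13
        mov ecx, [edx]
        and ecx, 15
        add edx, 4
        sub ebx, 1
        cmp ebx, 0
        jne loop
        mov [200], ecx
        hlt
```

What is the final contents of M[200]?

mov ecx, 7 → ecx=7
mov ebx, 3 → ebx=3
mov edx, 200 → edx=200
mov ecx, [edx] → ecx=M[200]=20
add ecx, 13 → ecx=20+13=33
mov ecx, [edx] → ecx=M[200]=20
and ecx, 15 → ecx=20&15=4
add edx, 4 → edx=200+4=204
sub ebx, 1 → ebx=3-1=2
cmp ebx, 0  (cmp 2,0)
jne loop: taken
mov ecx, [edx] → ecx=M[204]=17
add ecx, 13 → ecx=17+13=30
mov ecx, [edx] → ecx=M[204]=17
and ecx, 15 → ecx=17&15=1
add edx, 4 → edx=204+4=208
sub ebx, 1 → ebx=2-1=1
cmp ebx, 0  (cmp 1,0)
jne loop: taken
mov ecx, [edx] → ecx=M[208]=24
add ecx, 13 → ecx=24+13=37
mov ecx, [edx] → ecx=M[208]=24
and ecx, 15 → ecx=24&15=8
add edx, 4 → edx=208+4=212
sub ebx, 1 → ebx=1-1=0
cmp ebx, 0  (cmp 0,0)
jne loop: not taken
mov [200], ecx → M[200]=8
halt.

8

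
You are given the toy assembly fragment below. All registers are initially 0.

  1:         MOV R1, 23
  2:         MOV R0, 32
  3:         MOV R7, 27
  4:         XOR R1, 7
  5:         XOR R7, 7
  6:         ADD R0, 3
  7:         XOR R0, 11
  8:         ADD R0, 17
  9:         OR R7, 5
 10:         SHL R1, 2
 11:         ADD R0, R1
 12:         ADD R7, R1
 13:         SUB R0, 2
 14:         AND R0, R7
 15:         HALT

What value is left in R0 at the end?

MOV R1, 23 → R1=23
MOV R0, 32 → R0=32
MOV R7, 27 → R7=27
XOR R1, 7 → R1=23^7=16
XOR R7, 7 → R7=27^7=28
ADD R0, 3 → R0=32+3=35
XOR R0, 11 → R0=35^11=40
ADD R0, 17 → R0=40+17=57
OR R7, 5 → R7=28|5=29
SHL R1, 2 → R1=16<<2=64
ADD R0, R1 → R0=57+64=121
ADD R7, R1 → R7=29+64=93
SUB R0, 2 → R0=121-2=119
AND R0, R7 → R0=119&93=85
halt.

85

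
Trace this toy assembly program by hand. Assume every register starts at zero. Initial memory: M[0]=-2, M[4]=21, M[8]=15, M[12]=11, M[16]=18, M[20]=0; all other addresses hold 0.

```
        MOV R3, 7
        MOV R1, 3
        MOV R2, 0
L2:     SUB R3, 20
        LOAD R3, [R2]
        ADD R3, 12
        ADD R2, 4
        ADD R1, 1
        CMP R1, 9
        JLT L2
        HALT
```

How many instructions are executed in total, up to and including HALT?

46

R3=7
R1=3
R2=0
R3=7-20=-13
R3=M[0]=-2
R3=(-2)+12=10
R2=0+4=4
R1=3+1=4
CMP R1, 9  (cmp 4,9)
JLT L2: taken
R3=10-20=-10
R3=M[4]=21
R3=21+12=33
R2=4+4=8
R1=4+1=5
CMP R1, 9  (cmp 5,9)
JLT L2: taken
R3=33-20=13
R3=M[8]=15
R3=15+12=27
R2=8+4=12
R1=5+1=6
CMP R1, 9  (cmp 6,9)
JLT L2: taken
R3=27-20=7
R3=M[12]=11
R3=11+12=23
R2=12+4=16
R1=6+1=7
CMP R1, 9  (cmp 7,9)
JLT L2: taken
R3=23-20=3
R3=M[16]=18
R3=18+12=30
R2=16+4=20
R1=7+1=8
CMP R1, 9  (cmp 8,9)
JLT L2: taken
R3=30-20=10
R3=M[20]=0
R3=0+12=12
R2=20+4=24
R1=8+1=9
CMP R1, 9  (cmp 9,9)
JLT L2: not taken
halt.
Total executed instructions: 46.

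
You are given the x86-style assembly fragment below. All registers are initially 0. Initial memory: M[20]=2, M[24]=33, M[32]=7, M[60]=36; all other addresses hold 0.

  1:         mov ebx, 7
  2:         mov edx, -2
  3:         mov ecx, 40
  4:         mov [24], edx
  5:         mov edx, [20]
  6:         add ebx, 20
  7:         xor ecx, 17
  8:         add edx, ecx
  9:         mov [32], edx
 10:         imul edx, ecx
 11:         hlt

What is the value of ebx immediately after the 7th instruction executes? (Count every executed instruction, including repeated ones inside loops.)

27

ebx=7
edx=-2
ecx=40
mov [24], edx → M[24]=-2
edx=M[20]=2
ebx=7+20=27
ecx=40^17=57
After step 7: ebx = 27.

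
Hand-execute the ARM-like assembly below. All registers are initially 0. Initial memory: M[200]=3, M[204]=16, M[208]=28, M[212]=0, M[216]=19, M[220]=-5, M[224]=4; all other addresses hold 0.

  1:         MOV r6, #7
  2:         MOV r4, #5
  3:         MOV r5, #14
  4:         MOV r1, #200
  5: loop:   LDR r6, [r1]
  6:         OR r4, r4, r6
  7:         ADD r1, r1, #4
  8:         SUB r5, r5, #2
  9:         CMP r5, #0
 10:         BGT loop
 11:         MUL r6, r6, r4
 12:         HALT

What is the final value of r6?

-4

r6=7
r4=5
r5=14
r1=200
r6=M[200]=3
r4=5|3=7
r1=200+4=204
r5=14-2=12
CMP r5, #0  (cmp 12,0)
BGT loop: taken
r6=M[204]=16
r4=7|16=23
r1=204+4=208
r5=12-2=10
CMP r5, #0  (cmp 10,0)
BGT loop: taken
r6=M[208]=28
r4=23|28=31
r1=208+4=212
r5=10-2=8
CMP r5, #0  (cmp 8,0)
BGT loop: taken
r6=M[212]=0
r4=31|0=31
r1=212+4=216
r5=8-2=6
CMP r5, #0  (cmp 6,0)
BGT loop: taken
r6=M[216]=19
r4=31|19=31
r1=216+4=220
r5=6-2=4
CMP r5, #0  (cmp 4,0)
BGT loop: taken
r6=M[220]=-5
r4=31|(-5)=-1
r1=220+4=224
r5=4-2=2
CMP r5, #0  (cmp 2,0)
BGT loop: taken
r6=M[224]=4
r4=(-1)|4=-1
r1=224+4=228
r5=2-2=0
CMP r5, #0  (cmp 0,0)
BGT loop: not taken
r6=4*(-1)=-4
halt.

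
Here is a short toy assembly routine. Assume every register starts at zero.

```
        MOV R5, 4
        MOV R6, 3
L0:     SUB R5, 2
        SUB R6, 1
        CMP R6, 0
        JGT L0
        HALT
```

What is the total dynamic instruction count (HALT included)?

MOV R5, 4 → R5=4
MOV R6, 3 → R6=3
SUB R5, 2 → R5=4-2=2
SUB R6, 1 → R6=3-1=2
CMP R6, 0  (cmp 2,0)
JGT L0: taken
SUB R5, 2 → R5=2-2=0
SUB R6, 1 → R6=2-1=1
CMP R6, 0  (cmp 1,0)
JGT L0: taken
SUB R5, 2 → R5=0-2=-2
SUB R6, 1 → R6=1-1=0
CMP R6, 0  (cmp 0,0)
JGT L0: not taken
halt.
Total executed instructions: 15.

15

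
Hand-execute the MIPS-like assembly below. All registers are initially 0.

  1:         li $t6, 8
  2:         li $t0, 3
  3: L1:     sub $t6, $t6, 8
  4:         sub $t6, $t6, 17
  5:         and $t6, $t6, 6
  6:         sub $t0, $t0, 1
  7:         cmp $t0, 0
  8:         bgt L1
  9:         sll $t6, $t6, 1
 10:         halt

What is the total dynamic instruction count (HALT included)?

22

after li $t6, 8: $t6=8
after li $t0, 3: $t0=3
after sub $t6, $t6, 8: $t6=8-8=0
after sub $t6, $t6, 17: $t6=0-17=-17
after and $t6, $t6, 6: $t6=(-17)&6=6
after sub $t0, $t0, 1: $t0=3-1=2
cmp $t0, 0  (cmp 2,0)
bgt L1: taken
after sub $t6, $t6, 8: $t6=6-8=-2
after sub $t6, $t6, 17: $t6=(-2)-17=-19
after and $t6, $t6, 6: $t6=(-19)&6=4
after sub $t0, $t0, 1: $t0=2-1=1
cmp $t0, 0  (cmp 1,0)
bgt L1: taken
after sub $t6, $t6, 8: $t6=4-8=-4
after sub $t6, $t6, 17: $t6=(-4)-17=-21
after and $t6, $t6, 6: $t6=(-21)&6=2
after sub $t0, $t0, 1: $t0=1-1=0
cmp $t0, 0  (cmp 0,0)
bgt L1: not taken
after sll $t6, $t6, 1: $t6=2<<1=4
halt.
Total executed instructions: 22.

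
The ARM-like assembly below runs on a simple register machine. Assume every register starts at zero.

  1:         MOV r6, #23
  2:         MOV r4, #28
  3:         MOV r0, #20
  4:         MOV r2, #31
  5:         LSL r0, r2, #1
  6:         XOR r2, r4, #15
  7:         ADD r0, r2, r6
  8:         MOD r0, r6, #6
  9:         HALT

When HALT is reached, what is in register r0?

5

after MOV r6, #23: r6=23
after MOV r4, #28: r4=28
after MOV r0, #20: r0=20
after MOV r2, #31: r2=31
after LSL r0, r2, #1: r0=31<<1=62
after XOR r2, r4, #15: r2=28^15=19
after ADD r0, r2, r6: r0=19+23=42
after MOD r0, r6, #6: r0=23%6=5
halt.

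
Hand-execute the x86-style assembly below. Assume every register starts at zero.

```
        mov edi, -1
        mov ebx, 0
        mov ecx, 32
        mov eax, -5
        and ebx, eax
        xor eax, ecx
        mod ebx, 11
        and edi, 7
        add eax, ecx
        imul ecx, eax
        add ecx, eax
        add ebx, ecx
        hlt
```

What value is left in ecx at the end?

-165

mov edi, -1 → edi=-1
mov ebx, 0 → ebx=0
mov ecx, 32 → ecx=32
mov eax, -5 → eax=-5
and ebx, eax → ebx=0&(-5)=0
xor eax, ecx → eax=(-5)^32=-37
mod ebx, 11 → ebx=0%11=0
and edi, 7 → edi=(-1)&7=7
add eax, ecx → eax=(-37)+32=-5
imul ecx, eax → ecx=32*(-5)=-160
add ecx, eax → ecx=(-160)+(-5)=-165
add ebx, ecx → ebx=0+(-165)=-165
halt.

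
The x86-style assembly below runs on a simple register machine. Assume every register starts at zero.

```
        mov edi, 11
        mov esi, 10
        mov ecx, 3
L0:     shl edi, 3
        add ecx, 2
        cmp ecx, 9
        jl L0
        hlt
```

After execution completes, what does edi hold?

5632

after mov edi, 11: edi=11
after mov esi, 10: esi=10
after mov ecx, 3: ecx=3
after shl edi, 3: edi=11<<3=88
after add ecx, 2: ecx=3+2=5
cmp ecx, 9  (cmp 5,9)
jl L0: taken
after shl edi, 3: edi=88<<3=704
after add ecx, 2: ecx=5+2=7
cmp ecx, 9  (cmp 7,9)
jl L0: taken
after shl edi, 3: edi=704<<3=5632
after add ecx, 2: ecx=7+2=9
cmp ecx, 9  (cmp 9,9)
jl L0: not taken
halt.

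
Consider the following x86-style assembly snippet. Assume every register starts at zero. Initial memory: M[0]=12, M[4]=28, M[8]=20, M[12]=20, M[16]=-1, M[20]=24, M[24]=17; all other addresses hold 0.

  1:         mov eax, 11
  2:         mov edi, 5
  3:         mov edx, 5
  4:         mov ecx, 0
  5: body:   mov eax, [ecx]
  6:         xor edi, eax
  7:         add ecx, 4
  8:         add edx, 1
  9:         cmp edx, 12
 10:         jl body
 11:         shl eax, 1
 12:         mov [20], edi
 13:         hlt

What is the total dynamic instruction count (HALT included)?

mov eax, 11 → eax=11
mov edi, 5 → edi=5
mov edx, 5 → edx=5
mov ecx, 0 → ecx=0
mov eax, [ecx] → eax=M[0]=12
xor edi, eax → edi=5^12=9
add ecx, 4 → ecx=0+4=4
add edx, 1 → edx=5+1=6
cmp edx, 12  (cmp 6,12)
jl body: taken
mov eax, [ecx] → eax=M[4]=28
xor edi, eax → edi=9^28=21
add ecx, 4 → ecx=4+4=8
add edx, 1 → edx=6+1=7
cmp edx, 12  (cmp 7,12)
jl body: taken
mov eax, [ecx] → eax=M[8]=20
xor edi, eax → edi=21^20=1
add ecx, 4 → ecx=8+4=12
add edx, 1 → edx=7+1=8
cmp edx, 12  (cmp 8,12)
jl body: taken
mov eax, [ecx] → eax=M[12]=20
xor edi, eax → edi=1^20=21
add ecx, 4 → ecx=12+4=16
add edx, 1 → edx=8+1=9
cmp edx, 12  (cmp 9,12)
jl body: taken
mov eax, [ecx] → eax=M[16]=-1
xor edi, eax → edi=21^(-1)=-22
add ecx, 4 → ecx=16+4=20
add edx, 1 → edx=9+1=10
cmp edx, 12  (cmp 10,12)
jl body: taken
mov eax, [ecx] → eax=M[20]=24
xor edi, eax → edi=(-22)^24=-14
add ecx, 4 → ecx=20+4=24
add edx, 1 → edx=10+1=11
cmp edx, 12  (cmp 11,12)
jl body: taken
mov eax, [ecx] → eax=M[24]=17
xor edi, eax → edi=(-14)^17=-29
add ecx, 4 → ecx=24+4=28
add edx, 1 → edx=11+1=12
cmp edx, 12  (cmp 12,12)
jl body: not taken
shl eax, 1 → eax=17<<1=34
mov [20], edi → M[20]=-29
halt.
Total executed instructions: 49.

49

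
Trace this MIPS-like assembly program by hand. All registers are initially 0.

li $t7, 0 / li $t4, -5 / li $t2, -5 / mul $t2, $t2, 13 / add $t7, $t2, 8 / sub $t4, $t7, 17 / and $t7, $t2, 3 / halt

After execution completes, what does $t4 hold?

-74

li $t7, 0 → $t7=0
li $t4, -5 → $t4=-5
li $t2, -5 → $t2=-5
mul $t2, $t2, 13 → $t2=(-5)*13=-65
add $t7, $t2, 8 → $t7=(-65)+8=-57
sub $t4, $t7, 17 → $t4=(-57)-17=-74
and $t7, $t2, 3 → $t7=(-65)&3=3
halt.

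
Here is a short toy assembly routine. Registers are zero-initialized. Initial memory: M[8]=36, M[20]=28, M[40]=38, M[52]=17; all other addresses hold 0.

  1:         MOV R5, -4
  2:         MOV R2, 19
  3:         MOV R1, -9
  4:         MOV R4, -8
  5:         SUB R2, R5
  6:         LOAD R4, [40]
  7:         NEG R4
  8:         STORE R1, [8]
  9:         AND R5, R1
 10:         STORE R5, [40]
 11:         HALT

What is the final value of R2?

MOV R5, -4 → R5=-4
MOV R2, 19 → R2=19
MOV R1, -9 → R1=-9
MOV R4, -8 → R4=-8
SUB R2, R5 → R2=19-(-4)=23
LOAD R4, [40] → R4=M[40]=38
NEG R4 → R4=-(38)=-38
STORE R1, [8] → M[8]=-9
AND R5, R1 → R5=(-4)&(-9)=-12
STORE R5, [40] → M[40]=-12
halt.

23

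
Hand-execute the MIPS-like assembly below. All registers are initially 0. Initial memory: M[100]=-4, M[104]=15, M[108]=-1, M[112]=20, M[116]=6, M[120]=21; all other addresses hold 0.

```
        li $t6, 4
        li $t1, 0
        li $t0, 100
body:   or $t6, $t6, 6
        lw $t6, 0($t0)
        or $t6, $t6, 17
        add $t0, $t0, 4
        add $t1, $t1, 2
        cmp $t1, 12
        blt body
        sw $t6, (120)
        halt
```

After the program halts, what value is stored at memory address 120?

21

li $t6, 4 → $t6=4
li $t1, 0 → $t1=0
li $t0, 100 → $t0=100
or $t6, $t6, 6 → $t6=4|6=6
lw $t6, 0($t0) → $t6=M[100]=-4
or $t6, $t6, 17 → $t6=(-4)|17=-3
add $t0, $t0, 4 → $t0=100+4=104
add $t1, $t1, 2 → $t1=0+2=2
cmp $t1, 12  (cmp 2,12)
blt body: taken
or $t6, $t6, 6 → $t6=(-3)|6=-1
lw $t6, 0($t0) → $t6=M[104]=15
or $t6, $t6, 17 → $t6=15|17=31
add $t0, $t0, 4 → $t0=104+4=108
add $t1, $t1, 2 → $t1=2+2=4
cmp $t1, 12  (cmp 4,12)
blt body: taken
or $t6, $t6, 6 → $t6=31|6=31
lw $t6, 0($t0) → $t6=M[108]=-1
or $t6, $t6, 17 → $t6=(-1)|17=-1
add $t0, $t0, 4 → $t0=108+4=112
add $t1, $t1, 2 → $t1=4+2=6
cmp $t1, 12  (cmp 6,12)
blt body: taken
or $t6, $t6, 6 → $t6=(-1)|6=-1
lw $t6, 0($t0) → $t6=M[112]=20
or $t6, $t6, 17 → $t6=20|17=21
add $t0, $t0, 4 → $t0=112+4=116
add $t1, $t1, 2 → $t1=6+2=8
cmp $t1, 12  (cmp 8,12)
blt body: taken
or $t6, $t6, 6 → $t6=21|6=23
lw $t6, 0($t0) → $t6=M[116]=6
or $t6, $t6, 17 → $t6=6|17=23
add $t0, $t0, 4 → $t0=116+4=120
add $t1, $t1, 2 → $t1=8+2=10
cmp $t1, 12  (cmp 10,12)
blt body: taken
or $t6, $t6, 6 → $t6=23|6=23
lw $t6, 0($t0) → $t6=M[120]=21
or $t6, $t6, 17 → $t6=21|17=21
add $t0, $t0, 4 → $t0=120+4=124
add $t1, $t1, 2 → $t1=10+2=12
cmp $t1, 12  (cmp 12,12)
blt body: not taken
sw $t6, (120) → M[120]=21
halt.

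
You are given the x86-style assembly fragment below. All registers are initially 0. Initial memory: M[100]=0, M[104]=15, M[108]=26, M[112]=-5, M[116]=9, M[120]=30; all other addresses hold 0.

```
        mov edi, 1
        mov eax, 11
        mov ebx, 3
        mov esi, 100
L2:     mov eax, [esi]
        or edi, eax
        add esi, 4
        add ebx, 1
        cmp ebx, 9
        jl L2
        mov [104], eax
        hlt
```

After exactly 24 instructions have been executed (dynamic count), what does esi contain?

112

edi=1
eax=11
ebx=3
esi=100
eax=M[100]=0
edi=1|0=1
esi=100+4=104
ebx=3+1=4
cmp ebx, 9  (cmp 4,9)
jl L2: taken
eax=M[104]=15
edi=1|15=15
esi=104+4=108
ebx=4+1=5
cmp ebx, 9  (cmp 5,9)
jl L2: taken
eax=M[108]=26
edi=15|26=31
esi=108+4=112
ebx=5+1=6
cmp ebx, 9  (cmp 6,9)
jl L2: taken
eax=M[112]=-5
edi=31|(-5)=-1
After step 24: esi = 112.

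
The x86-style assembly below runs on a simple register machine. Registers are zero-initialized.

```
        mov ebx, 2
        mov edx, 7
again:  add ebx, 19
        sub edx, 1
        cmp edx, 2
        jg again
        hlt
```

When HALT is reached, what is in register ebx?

97

after mov ebx, 2: ebx=2
after mov edx, 7: edx=7
after add ebx, 19: ebx=2+19=21
after sub edx, 1: edx=7-1=6
cmp edx, 2  (cmp 6,2)
jg again: taken
after add ebx, 19: ebx=21+19=40
after sub edx, 1: edx=6-1=5
cmp edx, 2  (cmp 5,2)
jg again: taken
after add ebx, 19: ebx=40+19=59
after sub edx, 1: edx=5-1=4
cmp edx, 2  (cmp 4,2)
jg again: taken
after add ebx, 19: ebx=59+19=78
after sub edx, 1: edx=4-1=3
cmp edx, 2  (cmp 3,2)
jg again: taken
after add ebx, 19: ebx=78+19=97
after sub edx, 1: edx=3-1=2
cmp edx, 2  (cmp 2,2)
jg again: not taken
halt.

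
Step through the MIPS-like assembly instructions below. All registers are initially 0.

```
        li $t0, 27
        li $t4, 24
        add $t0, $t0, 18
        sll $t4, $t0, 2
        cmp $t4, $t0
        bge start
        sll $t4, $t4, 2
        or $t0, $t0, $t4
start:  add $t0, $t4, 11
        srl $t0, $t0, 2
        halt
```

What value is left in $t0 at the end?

47

$t0=27
$t4=24
$t0=27+18=45
$t4=45<<2=180
cmp $t4, $t0  (cmp 180,45)
bge start: taken
$t0=180+11=191
$t0=191>>2=47
halt.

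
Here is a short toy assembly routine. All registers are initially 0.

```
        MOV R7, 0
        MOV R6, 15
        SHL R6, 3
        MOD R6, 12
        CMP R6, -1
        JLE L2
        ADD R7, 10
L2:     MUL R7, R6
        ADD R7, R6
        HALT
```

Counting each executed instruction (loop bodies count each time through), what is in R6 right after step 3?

120

R7=0
R6=15
R6=15<<3=120
After step 3: R6 = 120.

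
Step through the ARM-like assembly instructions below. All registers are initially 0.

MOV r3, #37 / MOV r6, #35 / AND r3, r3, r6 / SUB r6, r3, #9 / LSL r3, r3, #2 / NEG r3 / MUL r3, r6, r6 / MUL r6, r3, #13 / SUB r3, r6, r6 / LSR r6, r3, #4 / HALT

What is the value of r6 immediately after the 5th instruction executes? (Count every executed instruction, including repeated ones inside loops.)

24

after MOV r3, #37: r3=37
after MOV r6, #35: r6=35
after AND r3, r3, r6: r3=37&35=33
after SUB r6, r3, #9: r6=33-9=24
after LSL r3, r3, #2: r3=33<<2=132
After step 5: r6 = 24.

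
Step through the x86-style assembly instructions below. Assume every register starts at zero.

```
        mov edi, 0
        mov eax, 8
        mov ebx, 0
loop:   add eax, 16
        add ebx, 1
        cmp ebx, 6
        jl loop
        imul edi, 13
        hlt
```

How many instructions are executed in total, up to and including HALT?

mov edi, 0 → edi=0
mov eax, 8 → eax=8
mov ebx, 0 → ebx=0
add eax, 16 → eax=8+16=24
add ebx, 1 → ebx=0+1=1
cmp ebx, 6  (cmp 1,6)
jl loop: taken
add eax, 16 → eax=24+16=40
add ebx, 1 → ebx=1+1=2
cmp ebx, 6  (cmp 2,6)
jl loop: taken
add eax, 16 → eax=40+16=56
add ebx, 1 → ebx=2+1=3
cmp ebx, 6  (cmp 3,6)
jl loop: taken
add eax, 16 → eax=56+16=72
add ebx, 1 → ebx=3+1=4
cmp ebx, 6  (cmp 4,6)
jl loop: taken
add eax, 16 → eax=72+16=88
add ebx, 1 → ebx=4+1=5
cmp ebx, 6  (cmp 5,6)
jl loop: taken
add eax, 16 → eax=88+16=104
add ebx, 1 → ebx=5+1=6
cmp ebx, 6  (cmp 6,6)
jl loop: not taken
imul edi, 13 → edi=0*13=0
halt.
Total executed instructions: 29.

29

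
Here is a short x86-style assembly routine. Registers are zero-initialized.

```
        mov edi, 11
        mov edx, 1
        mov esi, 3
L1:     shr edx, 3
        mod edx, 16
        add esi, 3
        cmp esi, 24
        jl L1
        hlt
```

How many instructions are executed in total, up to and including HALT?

39

after mov edi, 11: edi=11
after mov edx, 1: edx=1
after mov esi, 3: esi=3
after shr edx, 3: edx=1>>3=0
after mod edx, 16: edx=0%16=0
after add esi, 3: esi=3+3=6
cmp esi, 24  (cmp 6,24)
jl L1: taken
after shr edx, 3: edx=0>>3=0
after mod edx, 16: edx=0%16=0
after add esi, 3: esi=6+3=9
cmp esi, 24  (cmp 9,24)
jl L1: taken
after shr edx, 3: edx=0>>3=0
after mod edx, 16: edx=0%16=0
after add esi, 3: esi=9+3=12
cmp esi, 24  (cmp 12,24)
jl L1: taken
after shr edx, 3: edx=0>>3=0
after mod edx, 16: edx=0%16=0
after add esi, 3: esi=12+3=15
cmp esi, 24  (cmp 15,24)
jl L1: taken
after shr edx, 3: edx=0>>3=0
after mod edx, 16: edx=0%16=0
after add esi, 3: esi=15+3=18
cmp esi, 24  (cmp 18,24)
jl L1: taken
after shr edx, 3: edx=0>>3=0
after mod edx, 16: edx=0%16=0
after add esi, 3: esi=18+3=21
cmp esi, 24  (cmp 21,24)
jl L1: taken
after shr edx, 3: edx=0>>3=0
after mod edx, 16: edx=0%16=0
after add esi, 3: esi=21+3=24
cmp esi, 24  (cmp 24,24)
jl L1: not taken
halt.
Total executed instructions: 39.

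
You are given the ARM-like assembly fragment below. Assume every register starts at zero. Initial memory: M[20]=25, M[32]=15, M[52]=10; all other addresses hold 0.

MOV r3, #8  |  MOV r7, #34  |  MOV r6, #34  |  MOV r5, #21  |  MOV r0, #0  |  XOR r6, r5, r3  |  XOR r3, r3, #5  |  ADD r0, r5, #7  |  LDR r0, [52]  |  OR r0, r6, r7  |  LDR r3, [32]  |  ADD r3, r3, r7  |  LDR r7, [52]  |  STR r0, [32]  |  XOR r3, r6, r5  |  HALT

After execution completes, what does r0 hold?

after MOV r3, #8: r3=8
after MOV r7, #34: r7=34
after MOV r6, #34: r6=34
after MOV r5, #21: r5=21
after MOV r0, #0: r0=0
after XOR r6, r5, r3: r6=21^8=29
after XOR r3, r3, #5: r3=8^5=13
after ADD r0, r5, #7: r0=21+7=28
after LDR r0, [52]: r0=M[52]=10
after OR r0, r6, r7: r0=29|34=63
after LDR r3, [32]: r3=M[32]=15
after ADD r3, r3, r7: r3=15+34=49
after LDR r7, [52]: r7=M[52]=10
STR r0, [32] → M[32]=63
after XOR r3, r6, r5: r3=29^21=8
halt.

63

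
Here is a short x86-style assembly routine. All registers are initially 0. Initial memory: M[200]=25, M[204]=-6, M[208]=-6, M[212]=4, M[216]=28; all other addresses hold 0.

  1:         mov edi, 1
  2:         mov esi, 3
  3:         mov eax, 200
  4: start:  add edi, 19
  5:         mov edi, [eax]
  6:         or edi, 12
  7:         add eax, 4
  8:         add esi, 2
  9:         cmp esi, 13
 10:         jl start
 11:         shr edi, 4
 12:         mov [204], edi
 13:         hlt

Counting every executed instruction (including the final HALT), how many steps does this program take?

41

mov edi, 1 → edi=1
mov esi, 3 → esi=3
mov eax, 200 → eax=200
add edi, 19 → edi=1+19=20
mov edi, [eax] → edi=M[200]=25
or edi, 12 → edi=25|12=29
add eax, 4 → eax=200+4=204
add esi, 2 → esi=3+2=5
cmp esi, 13  (cmp 5,13)
jl start: taken
add edi, 19 → edi=29+19=48
mov edi, [eax] → edi=M[204]=-6
or edi, 12 → edi=(-6)|12=-2
add eax, 4 → eax=204+4=208
add esi, 2 → esi=5+2=7
cmp esi, 13  (cmp 7,13)
jl start: taken
add edi, 19 → edi=(-2)+19=17
mov edi, [eax] → edi=M[208]=-6
or edi, 12 → edi=(-6)|12=-2
add eax, 4 → eax=208+4=212
add esi, 2 → esi=7+2=9
cmp esi, 13  (cmp 9,13)
jl start: taken
add edi, 19 → edi=(-2)+19=17
mov edi, [eax] → edi=M[212]=4
or edi, 12 → edi=4|12=12
add eax, 4 → eax=212+4=216
add esi, 2 → esi=9+2=11
cmp esi, 13  (cmp 11,13)
jl start: taken
add edi, 19 → edi=12+19=31
mov edi, [eax] → edi=M[216]=28
or edi, 12 → edi=28|12=28
add eax, 4 → eax=216+4=220
add esi, 2 → esi=11+2=13
cmp esi, 13  (cmp 13,13)
jl start: not taken
shr edi, 4 → edi=28>>4=1
mov [204], edi → M[204]=1
halt.
Total executed instructions: 41.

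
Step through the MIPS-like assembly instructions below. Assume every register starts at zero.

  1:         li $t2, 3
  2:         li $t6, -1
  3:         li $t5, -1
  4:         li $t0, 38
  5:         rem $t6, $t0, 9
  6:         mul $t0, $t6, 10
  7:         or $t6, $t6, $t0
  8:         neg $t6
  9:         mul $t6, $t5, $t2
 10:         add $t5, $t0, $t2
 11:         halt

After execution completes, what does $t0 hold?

20

$t2=3
$t6=-1
$t5=-1
$t0=38
$t6=38%9=2
$t0=2*10=20
$t6=2|20=22
$t6=-(22)=-22
$t6=(-1)*3=-3
$t5=20+3=23
halt.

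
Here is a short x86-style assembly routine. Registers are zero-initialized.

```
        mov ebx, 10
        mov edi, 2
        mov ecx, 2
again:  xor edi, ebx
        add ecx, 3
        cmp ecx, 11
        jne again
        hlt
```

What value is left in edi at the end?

8

after mov ebx, 10: ebx=10
after mov edi, 2: edi=2
after mov ecx, 2: ecx=2
after xor edi, ebx: edi=2^10=8
after add ecx, 3: ecx=2+3=5
cmp ecx, 11  (cmp 5,11)
jne again: taken
after xor edi, ebx: edi=8^10=2
after add ecx, 3: ecx=5+3=8
cmp ecx, 11  (cmp 8,11)
jne again: taken
after xor edi, ebx: edi=2^10=8
after add ecx, 3: ecx=8+3=11
cmp ecx, 11  (cmp 11,11)
jne again: not taken
halt.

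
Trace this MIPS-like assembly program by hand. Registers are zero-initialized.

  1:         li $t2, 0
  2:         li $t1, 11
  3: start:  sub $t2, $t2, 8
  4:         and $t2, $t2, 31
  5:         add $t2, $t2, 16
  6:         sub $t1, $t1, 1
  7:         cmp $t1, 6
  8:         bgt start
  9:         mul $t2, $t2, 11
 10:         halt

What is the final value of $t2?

440

li $t2, 0 → $t2=0
li $t1, 11 → $t1=11
sub $t2, $t2, 8 → $t2=0-8=-8
and $t2, $t2, 31 → $t2=(-8)&31=24
add $t2, $t2, 16 → $t2=24+16=40
sub $t1, $t1, 1 → $t1=11-1=10
cmp $t1, 6  (cmp 10,6)
bgt start: taken
sub $t2, $t2, 8 → $t2=40-8=32
and $t2, $t2, 31 → $t2=32&31=0
add $t2, $t2, 16 → $t2=0+16=16
sub $t1, $t1, 1 → $t1=10-1=9
cmp $t1, 6  (cmp 9,6)
bgt start: taken
sub $t2, $t2, 8 → $t2=16-8=8
and $t2, $t2, 31 → $t2=8&31=8
add $t2, $t2, 16 → $t2=8+16=24
sub $t1, $t1, 1 → $t1=9-1=8
cmp $t1, 6  (cmp 8,6)
bgt start: taken
sub $t2, $t2, 8 → $t2=24-8=16
and $t2, $t2, 31 → $t2=16&31=16
add $t2, $t2, 16 → $t2=16+16=32
sub $t1, $t1, 1 → $t1=8-1=7
cmp $t1, 6  (cmp 7,6)
bgt start: taken
sub $t2, $t2, 8 → $t2=32-8=24
and $t2, $t2, 31 → $t2=24&31=24
add $t2, $t2, 16 → $t2=24+16=40
sub $t1, $t1, 1 → $t1=7-1=6
cmp $t1, 6  (cmp 6,6)
bgt start: not taken
mul $t2, $t2, 11 → $t2=40*11=440
halt.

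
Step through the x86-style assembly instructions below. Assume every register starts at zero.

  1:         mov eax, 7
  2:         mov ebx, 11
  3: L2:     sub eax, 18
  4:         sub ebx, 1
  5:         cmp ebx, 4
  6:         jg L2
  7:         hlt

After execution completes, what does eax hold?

eax=7
ebx=11
eax=7-18=-11
ebx=11-1=10
cmp ebx, 4  (cmp 10,4)
jg L2: taken
eax=(-11)-18=-29
ebx=10-1=9
cmp ebx, 4  (cmp 9,4)
jg L2: taken
eax=(-29)-18=-47
ebx=9-1=8
cmp ebx, 4  (cmp 8,4)
jg L2: taken
eax=(-47)-18=-65
ebx=8-1=7
cmp ebx, 4  (cmp 7,4)
jg L2: taken
eax=(-65)-18=-83
ebx=7-1=6
cmp ebx, 4  (cmp 6,4)
jg L2: taken
eax=(-83)-18=-101
ebx=6-1=5
cmp ebx, 4  (cmp 5,4)
jg L2: taken
eax=(-101)-18=-119
ebx=5-1=4
cmp ebx, 4  (cmp 4,4)
jg L2: not taken
halt.

-119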